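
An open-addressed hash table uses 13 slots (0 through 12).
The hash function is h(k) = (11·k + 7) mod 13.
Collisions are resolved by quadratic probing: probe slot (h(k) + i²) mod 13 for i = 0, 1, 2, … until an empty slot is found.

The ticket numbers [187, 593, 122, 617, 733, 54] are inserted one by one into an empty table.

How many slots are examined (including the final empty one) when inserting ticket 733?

3

187: h=10 → slot 10
593: h=4 → slot 4
122: h=10, probe 10,11 → slot 11
617: h=8 → slot 8
733: h=10, probe 10,11,1 → slot 1
54: h=3 → slot 3
Table: [-, 733, -, 54, 593, -, -, -, 617, -, 187, 122, -]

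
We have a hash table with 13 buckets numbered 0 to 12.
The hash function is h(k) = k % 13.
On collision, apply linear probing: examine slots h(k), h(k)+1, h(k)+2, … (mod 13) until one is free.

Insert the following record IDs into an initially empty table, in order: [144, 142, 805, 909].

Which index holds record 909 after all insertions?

144 hashes to 1; slot 1 is free → place at 1.
142 hashes to 12; slot 12 is free → place at 12.
805 hashes to 12; 12 taken → place at 0.
909 hashes to 12; 12,0,1 taken → place at 2.
Table: [805, 144, 909, ., ., ., ., ., ., ., ., ., 142]

2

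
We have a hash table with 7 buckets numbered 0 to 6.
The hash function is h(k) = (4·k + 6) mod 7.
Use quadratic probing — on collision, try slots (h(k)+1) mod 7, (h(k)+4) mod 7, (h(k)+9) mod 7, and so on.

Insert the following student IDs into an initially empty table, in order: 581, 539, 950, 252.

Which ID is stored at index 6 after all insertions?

581

581 hashes to 6; slot 6 is free → place at 6.
539 hashes to 6; 6 taken → place at 0.
950 hashes to 5; slot 5 is free → place at 5.
252 hashes to 6; 6,0 taken → place at 3.
Table: [539, -, -, 252, -, 950, 581]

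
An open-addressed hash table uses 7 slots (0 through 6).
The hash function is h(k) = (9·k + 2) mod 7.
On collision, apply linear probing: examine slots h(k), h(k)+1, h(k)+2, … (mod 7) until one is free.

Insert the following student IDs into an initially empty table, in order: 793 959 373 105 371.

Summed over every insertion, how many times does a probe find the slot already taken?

4

Insert 793: h=6, slot 6 empty -> index 6.
Insert 959: h=2, slot 2 empty -> index 2.
Insert 373: h=6, slot 6 occupied -> index 0.
Insert 105: h=2, slot 2 occupied -> index 3.
Insert 371: h=2, slots 2,3 occupied -> index 4.
Table: [373, _, 959, 105, 371, _, 793]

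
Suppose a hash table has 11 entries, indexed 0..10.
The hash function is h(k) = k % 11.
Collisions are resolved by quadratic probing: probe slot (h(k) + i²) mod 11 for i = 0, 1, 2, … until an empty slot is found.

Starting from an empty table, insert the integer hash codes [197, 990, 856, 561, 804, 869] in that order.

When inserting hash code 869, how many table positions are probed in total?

3

197 hashes to 10; slot 10 is free -> place at 10.
990 hashes to 0; slot 0 is free -> place at 0.
856 hashes to 9; slot 9 is free -> place at 9.
561 hashes to 0; 0 taken -> place at 1.
804 hashes to 1; 1 taken -> place at 2.
869 hashes to 0; 0,1 taken -> place at 4.
Table: [990, 561, 804, -, 869, -, -, -, -, 856, 197]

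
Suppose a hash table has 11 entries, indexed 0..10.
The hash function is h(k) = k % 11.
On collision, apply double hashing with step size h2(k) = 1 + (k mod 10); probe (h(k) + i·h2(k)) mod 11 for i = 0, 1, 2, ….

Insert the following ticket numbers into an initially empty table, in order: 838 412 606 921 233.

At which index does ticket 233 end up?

6

Insert 838: h=2, slot 2 empty => index 2.
Insert 412: h=5, slot 5 empty => index 5.
Insert 606: h=1, slot 1 empty => index 1.
Insert 921: h=8, slot 8 empty => index 8.
Insert 233: h=2, h2=4, slot 2 occupied => index 6.
Table: [—, 606, 838, —, —, 412, 233, —, 921, —, —]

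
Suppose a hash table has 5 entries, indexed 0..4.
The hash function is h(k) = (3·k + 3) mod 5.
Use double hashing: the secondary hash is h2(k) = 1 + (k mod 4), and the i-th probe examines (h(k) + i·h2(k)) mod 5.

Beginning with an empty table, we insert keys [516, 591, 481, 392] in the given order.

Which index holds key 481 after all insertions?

3

516: h=1 -> slot 1
591: h=1, h2=4, probe 1,0 -> slot 0
481: h=1, h2=2, probe 1,3 -> slot 3
392: h=4 -> slot 4
Table: [591, 516, -, 481, 392]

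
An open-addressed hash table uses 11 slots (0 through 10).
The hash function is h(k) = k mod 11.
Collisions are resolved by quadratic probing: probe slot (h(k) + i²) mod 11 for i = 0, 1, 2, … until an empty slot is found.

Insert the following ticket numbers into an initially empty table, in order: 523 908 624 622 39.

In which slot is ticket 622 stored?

10

Insert 523: h=6, slot 6 empty -> index 6.
Insert 908: h=6, slot 6 occupied -> index 7.
Insert 624: h=8, slot 8 empty -> index 8.
Insert 622: h=6, slots 6,7 occupied -> index 10.
Insert 39: h=6, slots 6,7,10 occupied -> index 4.
Table: [., ., ., ., 39, ., 523, 908, 624, ., 622]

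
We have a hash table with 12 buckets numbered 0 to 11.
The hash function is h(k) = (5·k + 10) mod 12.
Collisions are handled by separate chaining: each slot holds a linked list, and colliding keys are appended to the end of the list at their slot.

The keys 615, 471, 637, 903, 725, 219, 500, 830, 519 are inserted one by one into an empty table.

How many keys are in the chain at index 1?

Insert 615: h=1, bucket 1 empty -> new chain.
Insert 471: h=1, bucket 1 nonempty -> append to chain.
Insert 637: h=3, bucket 3 empty -> new chain.
Insert 903: h=1, bucket 1 nonempty -> append to chain.
Insert 725: h=11, bucket 11 empty -> new chain.
Insert 219: h=1, bucket 1 nonempty -> append to chain.
Insert 500: h=2, bucket 2 empty -> new chain.
Insert 830: h=8, bucket 8 empty -> new chain.
Insert 519: h=1, bucket 1 nonempty -> append to chain.
Final buckets:
0: -
1: 615 -> 471 -> 903 -> 219 -> 519
2: 500
3: 637
4: -
5: -
6: -
7: -
8: 830
9: -
10: -
11: 725

5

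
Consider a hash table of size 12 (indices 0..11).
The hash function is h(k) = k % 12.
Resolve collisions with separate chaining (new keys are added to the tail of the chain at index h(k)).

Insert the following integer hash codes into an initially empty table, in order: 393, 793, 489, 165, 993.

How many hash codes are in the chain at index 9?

393 -> bucket 9
793 -> bucket 1
489 -> bucket 9 (collision)
165 -> bucket 9 (collision)
993 -> bucket 9 (collision)
Final buckets:
0: -
1: 793
2: -
3: -
4: -
5: -
6: -
7: -
8: -
9: 393 -> 489 -> 165 -> 993
10: -
11: -

4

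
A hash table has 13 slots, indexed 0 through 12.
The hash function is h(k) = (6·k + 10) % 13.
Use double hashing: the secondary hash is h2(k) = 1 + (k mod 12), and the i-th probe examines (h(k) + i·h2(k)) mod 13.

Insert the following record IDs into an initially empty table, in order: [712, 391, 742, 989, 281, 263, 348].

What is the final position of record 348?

7

712: h=5 → slot 5
391: h=3 → slot 3
742: h=3, h2=11, probe 3,1 → slot 1
989: h=3, h2=6, probe 3,9 → slot 9
281: h=6 → slot 6
263: h=2 → slot 2
348: h=5, h2=1, probe 5,6,7 → slot 7
Table: [_, 742, 263, 391, _, 712, 281, 348, _, 989, _, _, _]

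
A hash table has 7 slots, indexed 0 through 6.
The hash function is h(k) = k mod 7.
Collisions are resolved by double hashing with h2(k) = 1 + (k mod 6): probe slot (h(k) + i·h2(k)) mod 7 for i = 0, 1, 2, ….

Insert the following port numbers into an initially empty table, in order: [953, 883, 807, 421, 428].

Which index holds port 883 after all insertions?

Insert 953: h=1, slot 1 empty -> index 1.
Insert 883: h=1, h2=2, slot 1 occupied -> index 3.
Insert 807: h=2, slot 2 empty -> index 2.
Insert 421: h=1, h2=2, slots 1,3 occupied -> index 5.
Insert 428: h=1, h2=3, slot 1 occupied -> index 4.
Table: [., 953, 807, 883, 428, 421, .]

3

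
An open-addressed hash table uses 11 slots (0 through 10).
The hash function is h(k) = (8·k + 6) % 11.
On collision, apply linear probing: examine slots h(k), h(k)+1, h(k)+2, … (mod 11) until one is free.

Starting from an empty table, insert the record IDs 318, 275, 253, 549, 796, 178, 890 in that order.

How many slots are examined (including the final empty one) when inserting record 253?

Insert 318: h=9, slot 9 empty => index 9.
Insert 275: h=6, slot 6 empty => index 6.
Insert 253: h=6, slot 6 occupied => index 7.
Insert 549: h=9, slot 9 occupied => index 10.
Insert 796: h=5, slot 5 empty => index 5.
Insert 178: h=0, slot 0 empty => index 0.
Insert 890: h=9, slots 9,10,0 occupied => index 1.
Table: [178, 890, _, _, _, 796, 275, 253, _, 318, 549]

2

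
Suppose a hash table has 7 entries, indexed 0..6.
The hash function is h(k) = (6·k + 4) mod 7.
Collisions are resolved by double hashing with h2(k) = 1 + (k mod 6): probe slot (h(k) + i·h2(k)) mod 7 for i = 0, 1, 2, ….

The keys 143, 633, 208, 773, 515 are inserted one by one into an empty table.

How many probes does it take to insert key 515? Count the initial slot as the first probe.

4

143: h=1 => slot 1
633: h=1, h2=4, probe 1,5 => slot 5
208: h=6 => slot 6
773: h=1, h2=6, probe 1,0 => slot 0
515: h=0, h2=6, probe 0,6,5,4 => slot 4
Table: [773, 143, ., ., 515, 633, 208]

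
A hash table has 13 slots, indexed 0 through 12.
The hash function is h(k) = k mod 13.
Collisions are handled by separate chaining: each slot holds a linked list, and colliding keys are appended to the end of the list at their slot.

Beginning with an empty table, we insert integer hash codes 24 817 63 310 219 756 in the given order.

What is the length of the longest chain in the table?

5

24 → bucket 11
817 → bucket 11 (collision)
63 → bucket 11 (collision)
310 → bucket 11 (collision)
219 → bucket 11 (collision)
756 → bucket 2
Final buckets:
0: .
1: .
2: 756
3: .
4: .
5: .
6: .
7: .
8: .
9: .
10: .
11: 24 -> 817 -> 63 -> 310 -> 219
12: .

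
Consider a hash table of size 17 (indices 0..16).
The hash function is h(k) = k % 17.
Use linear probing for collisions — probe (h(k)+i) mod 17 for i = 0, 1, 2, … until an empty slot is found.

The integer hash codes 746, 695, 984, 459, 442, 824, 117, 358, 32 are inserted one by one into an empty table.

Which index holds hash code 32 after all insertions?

Insert 746: h=15, slot 15 empty → index 15.
Insert 695: h=15, slot 15 occupied → index 16.
Insert 984: h=15, slots 15,16 occupied → index 0.
Insert 459: h=0, slot 0 occupied → index 1.
Insert 442: h=0, slots 0,1 occupied → index 2.
Insert 824: h=8, slot 8 empty → index 8.
Insert 117: h=15, slots 15,16,0,1,2 occupied → index 3.
Insert 358: h=1, slots 1,2,3 occupied → index 4.
Insert 32: h=15, slots 15,16,0,1,2,3,4 occupied → index 5.
Table: [984, 459, 442, 117, 358, 32, ., ., 824, ., ., ., ., ., ., 746, 695]

5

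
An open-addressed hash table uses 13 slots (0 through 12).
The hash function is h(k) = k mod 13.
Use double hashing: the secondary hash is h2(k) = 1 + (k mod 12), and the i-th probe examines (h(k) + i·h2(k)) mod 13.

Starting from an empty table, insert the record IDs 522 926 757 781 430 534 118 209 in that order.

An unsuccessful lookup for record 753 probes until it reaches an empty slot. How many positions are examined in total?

2

Insert 522: h=2, slot 2 empty => index 2.
Insert 926: h=3, slot 3 empty => index 3.
Insert 757: h=3, h2=2, slot 3 occupied => index 5.
Insert 781: h=1, slot 1 empty => index 1.
Insert 430: h=1, h2=11, slot 1 occupied => index 12.
Insert 534: h=1, h2=7, slot 1 occupied => index 8.
Insert 118: h=1, h2=11, slots 1,12 occupied => index 10.
Insert 209: h=1, h2=6, slot 1 occupied => index 7.
Table: [_, 781, 522, 926, _, 757, _, 209, 534, _, 118, _, 430]
Lookup 753: h=12, h2=10, probe 12,9 → slot 9 empty, not found.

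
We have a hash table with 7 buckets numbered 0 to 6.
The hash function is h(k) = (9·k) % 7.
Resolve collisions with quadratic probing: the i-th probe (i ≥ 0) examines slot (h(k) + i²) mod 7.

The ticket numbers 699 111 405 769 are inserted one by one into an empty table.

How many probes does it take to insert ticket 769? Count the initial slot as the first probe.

4

699 hashes to 5; slot 5 is free → place at 5.
111 hashes to 5; 5 taken → place at 6.
405 hashes to 5; 5,6 taken → place at 2.
769 hashes to 5; 5,6,2 taken → place at 0.
Table: [769, —, 405, —, —, 699, 111]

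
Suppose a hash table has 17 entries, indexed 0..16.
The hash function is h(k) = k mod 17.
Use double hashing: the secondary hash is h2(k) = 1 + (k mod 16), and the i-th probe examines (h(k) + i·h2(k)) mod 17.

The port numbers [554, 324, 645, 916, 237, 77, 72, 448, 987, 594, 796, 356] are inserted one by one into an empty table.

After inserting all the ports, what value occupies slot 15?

916

554: h=10 -> slot 10
324: h=1 -> slot 1
645: h=16 -> slot 16
916: h=15 -> slot 15
237: h=16, h2=14, probe 16,13 -> slot 13
77: h=9 -> slot 9
72: h=4 -> slot 4
448: h=6 -> slot 6
987: h=1, h2=12, probe 1,13,8 -> slot 8
594: h=16, h2=3, probe 16,2 -> slot 2
796: h=14 -> slot 14
356: h=16, h2=5, probe 16,4,9,14,2,7 -> slot 7
Table: [-, 324, 594, -, 72, -, 448, 356, 987, 77, 554, -, -, 237, 796, 916, 645]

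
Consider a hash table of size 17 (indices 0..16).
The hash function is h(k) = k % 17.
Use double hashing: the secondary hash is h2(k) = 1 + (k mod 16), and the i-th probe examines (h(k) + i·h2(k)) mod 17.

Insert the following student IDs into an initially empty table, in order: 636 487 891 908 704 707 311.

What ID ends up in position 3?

908

Insert 636: h=7, slot 7 empty => index 7.
Insert 487: h=11, slot 11 empty => index 11.
Insert 891: h=7, h2=12, slot 7 occupied => index 2.
Insert 908: h=7, h2=13, slot 7 occupied => index 3.
Insert 704: h=7, h2=1, slot 7 occupied => index 8.
Insert 707: h=10, slot 10 empty => index 10.
Insert 311: h=5, slot 5 empty => index 5.
Table: [∅, ∅, 891, 908, ∅, 311, ∅, 636, 704, ∅, 707, 487, ∅, ∅, ∅, ∅, ∅]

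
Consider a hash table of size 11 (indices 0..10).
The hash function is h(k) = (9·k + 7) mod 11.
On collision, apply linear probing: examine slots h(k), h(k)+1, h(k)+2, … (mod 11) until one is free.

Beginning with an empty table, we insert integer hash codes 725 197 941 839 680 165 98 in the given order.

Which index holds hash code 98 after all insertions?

2

725 hashes to 9; slot 9 is free -> place at 9.
197 hashes to 9; 9 taken -> place at 10.
941 hashes to 6; slot 6 is free -> place at 6.
839 hashes to 1; slot 1 is free -> place at 1.
680 hashes to 0; slot 0 is free -> place at 0.
165 hashes to 7; slot 7 is free -> place at 7.
98 hashes to 9; 9,10,0,1 taken -> place at 2.
Table: [680, 839, 98, _, _, _, 941, 165, _, 725, 197]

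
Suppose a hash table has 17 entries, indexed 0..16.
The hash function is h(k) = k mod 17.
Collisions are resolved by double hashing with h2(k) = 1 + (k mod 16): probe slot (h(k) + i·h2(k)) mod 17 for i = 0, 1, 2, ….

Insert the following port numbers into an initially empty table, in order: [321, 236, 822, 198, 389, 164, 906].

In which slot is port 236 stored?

321: h=15 → slot 15
236: h=15, h2=13, probe 15,11 → slot 11
822: h=6 → slot 6
198: h=11, h2=7, probe 11,1 → slot 1
389: h=15, h2=6, probe 15,4 → slot 4
164: h=11, h2=5, probe 11,16 → slot 16
906: h=5 → slot 5
Table: [—, 198, —, —, 389, 906, 822, —, —, —, —, 236, —, —, —, 321, 164]

11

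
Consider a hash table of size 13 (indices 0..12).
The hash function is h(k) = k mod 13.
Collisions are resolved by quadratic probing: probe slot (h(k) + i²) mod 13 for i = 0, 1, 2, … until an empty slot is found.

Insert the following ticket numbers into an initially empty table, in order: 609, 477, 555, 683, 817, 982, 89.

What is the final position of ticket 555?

609 hashes to 11; slot 11 is free => place at 11.
477 hashes to 9; slot 9 is free => place at 9.
555 hashes to 9; 9 taken => place at 10.
683 hashes to 7; slot 7 is free => place at 7.
817 hashes to 11; 11 taken => place at 12.
982 hashes to 7; 7 taken => place at 8.
89 hashes to 11; 11,12 taken => place at 2.
Table: [_, _, 89, _, _, _, _, 683, 982, 477, 555, 609, 817]

10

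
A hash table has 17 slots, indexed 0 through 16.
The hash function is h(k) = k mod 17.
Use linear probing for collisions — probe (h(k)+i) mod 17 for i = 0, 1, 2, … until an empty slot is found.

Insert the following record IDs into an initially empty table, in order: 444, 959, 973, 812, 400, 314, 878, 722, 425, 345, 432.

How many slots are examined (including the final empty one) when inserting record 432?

6

444 hashes to 2; slot 2 is free → place at 2.
959 hashes to 7; slot 7 is free → place at 7.
973 hashes to 4; slot 4 is free → place at 4.
812 hashes to 13; slot 13 is free → place at 13.
400 hashes to 9; slot 9 is free → place at 9.
314 hashes to 8; slot 8 is free → place at 8.
878 hashes to 11; slot 11 is free → place at 11.
722 hashes to 8; 8,9 taken → place at 10.
425 hashes to 0; slot 0 is free → place at 0.
345 hashes to 5; slot 5 is free → place at 5.
432 hashes to 7; 7,8,9,10,11 taken → place at 12.
Table: [425, _, 444, _, 973, 345, _, 959, 314, 400, 722, 878, 432, 812, _, _, _]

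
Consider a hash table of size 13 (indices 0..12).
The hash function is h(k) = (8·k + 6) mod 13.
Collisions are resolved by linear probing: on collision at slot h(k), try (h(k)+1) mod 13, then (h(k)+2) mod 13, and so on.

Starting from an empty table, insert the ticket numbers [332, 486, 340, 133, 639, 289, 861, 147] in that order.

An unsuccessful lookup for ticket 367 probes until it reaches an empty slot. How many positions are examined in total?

332: h=10 -> slot 10
486: h=7 -> slot 7
340: h=9 -> slot 9
133: h=4 -> slot 4
639: h=9, probe 9,10,11 -> slot 11
289: h=4, probe 4,5 -> slot 5
861: h=4, probe 4,5,6 -> slot 6
147: h=12 -> slot 12
Table: [—, —, —, —, 133, 289, 861, 486, —, 340, 332, 639, 147]
Lookup 367: h=4, probe 4,5,6,7,8 → slot 8 empty, not found.

5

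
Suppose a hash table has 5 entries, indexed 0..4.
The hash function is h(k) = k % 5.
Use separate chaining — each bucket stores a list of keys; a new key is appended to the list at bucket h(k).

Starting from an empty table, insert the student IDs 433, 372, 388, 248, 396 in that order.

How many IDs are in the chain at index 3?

Insert 433: h=3, bucket 3 empty → new chain.
Insert 372: h=2, bucket 2 empty → new chain.
Insert 388: h=3, bucket 3 nonempty → append to chain.
Insert 248: h=3, bucket 3 nonempty → append to chain.
Insert 396: h=1, bucket 1 empty → new chain.
Final buckets:
0: -
1: 396
2: 372
3: 433 -> 388 -> 248
4: -

3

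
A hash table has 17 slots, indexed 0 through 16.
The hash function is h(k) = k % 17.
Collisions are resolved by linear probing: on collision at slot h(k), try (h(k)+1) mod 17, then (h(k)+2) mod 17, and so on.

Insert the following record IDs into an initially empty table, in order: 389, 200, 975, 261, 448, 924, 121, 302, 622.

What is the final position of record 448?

8

389 hashes to 15; slot 15 is free -> place at 15.
200 hashes to 13; slot 13 is free -> place at 13.
975 hashes to 6; slot 6 is free -> place at 6.
261 hashes to 6; 6 taken -> place at 7.
448 hashes to 6; 6,7 taken -> place at 8.
924 hashes to 6; 6,7,8 taken -> place at 9.
121 hashes to 2; slot 2 is free -> place at 2.
302 hashes to 13; 13 taken -> place at 14.
622 hashes to 10; slot 10 is free -> place at 10.
Table: [-, -, 121, -, -, -, 975, 261, 448, 924, 622, -, -, 200, 302, 389, -]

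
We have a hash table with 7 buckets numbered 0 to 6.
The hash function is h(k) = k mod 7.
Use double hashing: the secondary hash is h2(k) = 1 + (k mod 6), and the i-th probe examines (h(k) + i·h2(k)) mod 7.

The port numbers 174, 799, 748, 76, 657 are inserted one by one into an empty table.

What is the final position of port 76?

Insert 174: h=6, slot 6 empty -> index 6.
Insert 799: h=1, slot 1 empty -> index 1.
Insert 748: h=6, h2=5, slot 6 occupied -> index 4.
Insert 76: h=6, h2=5, slots 6,4 occupied -> index 2.
Insert 657: h=6, h2=4, slot 6 occupied -> index 3.
Table: [∅, 799, 76, 657, 748, ∅, 174]

2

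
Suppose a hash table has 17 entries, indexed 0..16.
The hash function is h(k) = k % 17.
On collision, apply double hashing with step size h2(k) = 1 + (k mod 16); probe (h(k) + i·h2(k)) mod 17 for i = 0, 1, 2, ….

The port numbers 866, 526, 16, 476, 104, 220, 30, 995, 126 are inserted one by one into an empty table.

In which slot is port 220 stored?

866: h=16 → slot 16
526: h=16, h2=15, probe 16,14 → slot 14
16: h=16, h2=1, probe 16,0 → slot 0
476: h=0, h2=13, probe 0,13 → slot 13
104: h=2 → slot 2
220: h=16, h2=13, probe 16,12 → slot 12
30: h=13, h2=15, probe 13,11 → slot 11
995: h=9 → slot 9
126: h=7 → slot 7
Table: [16, ∅, 104, ∅, ∅, ∅, ∅, 126, ∅, 995, ∅, 30, 220, 476, 526, ∅, 866]

12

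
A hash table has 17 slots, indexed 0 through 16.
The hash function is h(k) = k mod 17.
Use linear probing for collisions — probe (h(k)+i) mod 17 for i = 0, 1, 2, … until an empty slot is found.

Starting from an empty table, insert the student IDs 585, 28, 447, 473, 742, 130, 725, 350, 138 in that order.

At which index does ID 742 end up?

12

585 hashes to 7; slot 7 is free -> place at 7.
28 hashes to 11; slot 11 is free -> place at 11.
447 hashes to 5; slot 5 is free -> place at 5.
473 hashes to 14; slot 14 is free -> place at 14.
742 hashes to 11; 11 taken -> place at 12.
130 hashes to 11; 11,12 taken -> place at 13.
725 hashes to 11; 11,12,13,14 taken -> place at 15.
350 hashes to 10; slot 10 is free -> place at 10.
138 hashes to 2; slot 2 is free -> place at 2.
Table: [., ., 138, ., ., 447, ., 585, ., ., 350, 28, 742, 130, 473, 725, .]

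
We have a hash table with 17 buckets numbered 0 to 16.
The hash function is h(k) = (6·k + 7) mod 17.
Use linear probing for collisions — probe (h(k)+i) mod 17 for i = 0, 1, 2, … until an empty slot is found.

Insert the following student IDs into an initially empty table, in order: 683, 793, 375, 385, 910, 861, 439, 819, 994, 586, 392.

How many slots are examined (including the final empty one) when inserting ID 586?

9

683: h=8 → slot 8
793: h=5 → slot 5
375: h=13 → slot 13
385: h=5, probe 5,6 → slot 6
910: h=10 → slot 10
861: h=5, probe 5,6,7 → slot 7
439: h=6, probe 6,7,8,9 → slot 9
819: h=8, probe 8,9,10,11 → slot 11
994: h=4 → slot 4
586: h=4, probe 4,5,6,7,8,9,10,11,12 → slot 12
392: h=13, probe 13,14 → slot 14
Table: [—, —, —, —, 994, 793, 385, 861, 683, 439, 910, 819, 586, 375, 392, —, —]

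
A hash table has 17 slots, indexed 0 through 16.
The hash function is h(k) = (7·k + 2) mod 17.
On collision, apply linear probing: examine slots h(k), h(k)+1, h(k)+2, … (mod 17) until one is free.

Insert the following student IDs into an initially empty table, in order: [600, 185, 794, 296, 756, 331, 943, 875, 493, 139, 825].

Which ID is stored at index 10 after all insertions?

600: h=3 => slot 3
185: h=5 => slot 5
794: h=1 => slot 1
296: h=0 => slot 0
756: h=7 => slot 7
331: h=7, probe 7,8 => slot 8
943: h=7, probe 7,8,9 => slot 9
875: h=7, probe 7,8,9,10 => slot 10
493: h=2 => slot 2
139: h=6 => slot 6
825: h=14 => slot 14
Table: [296, 794, 493, 600, ∅, 185, 139, 756, 331, 943, 875, ∅, ∅, ∅, 825, ∅, ∅]

875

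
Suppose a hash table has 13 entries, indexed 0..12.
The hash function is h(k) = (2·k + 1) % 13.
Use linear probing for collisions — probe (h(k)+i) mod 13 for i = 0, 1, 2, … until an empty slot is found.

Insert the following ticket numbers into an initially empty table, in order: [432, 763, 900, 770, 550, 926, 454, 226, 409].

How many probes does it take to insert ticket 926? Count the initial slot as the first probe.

5

432 hashes to 7; slot 7 is free → place at 7.
763 hashes to 6; slot 6 is free → place at 6.
900 hashes to 7; 7 taken → place at 8.
770 hashes to 7; 7,8 taken → place at 9.
550 hashes to 9; 9 taken → place at 10.
926 hashes to 7; 7,8,9,10 taken → place at 11.
454 hashes to 12; slot 12 is free → place at 12.
226 hashes to 11; 11,12 taken → place at 0.
409 hashes to 0; 0 taken → place at 1.
Table: [226, 409, ∅, ∅, ∅, ∅, 763, 432, 900, 770, 550, 926, 454]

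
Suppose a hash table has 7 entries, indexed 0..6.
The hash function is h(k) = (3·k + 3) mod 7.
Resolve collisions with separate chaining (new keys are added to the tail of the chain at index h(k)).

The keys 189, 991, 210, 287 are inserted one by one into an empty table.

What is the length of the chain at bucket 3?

3

Insert 189: h=3, bucket 3 empty -> new chain.
Insert 991: h=1, bucket 1 empty -> new chain.
Insert 210: h=3, bucket 3 nonempty -> append to chain.
Insert 287: h=3, bucket 3 nonempty -> append to chain.
Final buckets:
0: ∅
1: 991
2: ∅
3: 189 -> 210 -> 287
4: ∅
5: ∅
6: ∅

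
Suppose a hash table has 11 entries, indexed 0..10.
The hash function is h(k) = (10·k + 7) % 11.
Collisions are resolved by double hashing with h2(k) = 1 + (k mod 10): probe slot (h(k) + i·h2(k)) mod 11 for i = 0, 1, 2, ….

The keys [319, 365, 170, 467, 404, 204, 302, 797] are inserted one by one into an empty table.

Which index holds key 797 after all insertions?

319 hashes to 7; slot 7 is free => place at 7.
365 hashes to 5; slot 5 is free => place at 5.
170 hashes to 2; slot 2 is free => place at 2.
467 hashes to 2, h2=8; 2 taken => place at 10.
404 hashes to 10, h2=5; 10 taken => place at 4.
204 hashes to 1; slot 1 is free => place at 1.
302 hashes to 2, h2=3; 2,5 taken => place at 8.
797 hashes to 2, h2=8; 2,10,7,4,1 taken => place at 9.
Table: [-, 204, 170, -, 404, 365, -, 319, 302, 797, 467]

9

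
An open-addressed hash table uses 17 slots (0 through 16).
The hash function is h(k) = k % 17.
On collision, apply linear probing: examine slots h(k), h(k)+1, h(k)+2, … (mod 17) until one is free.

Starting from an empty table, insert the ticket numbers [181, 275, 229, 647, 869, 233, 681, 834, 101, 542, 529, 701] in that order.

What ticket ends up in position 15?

542

Insert 181: h=11, slot 11 empty => index 11.
Insert 275: h=3, slot 3 empty => index 3.
Insert 229: h=8, slot 8 empty => index 8.
Insert 647: h=1, slot 1 empty => index 1.
Insert 869: h=2, slot 2 empty => index 2.
Insert 233: h=12, slot 12 empty => index 12.
Insert 681: h=1, slots 1,2,3 occupied => index 4.
Insert 834: h=1, slots 1,2,3,4 occupied => index 5.
Insert 101: h=16, slot 16 empty => index 16.
Insert 542: h=15, slot 15 empty => index 15.
Insert 529: h=2, slots 2,3,4,5 occupied => index 6.
Insert 701: h=4, slots 4,5,6 occupied => index 7.
Table: [—, 647, 869, 275, 681, 834, 529, 701, 229, —, —, 181, 233, —, —, 542, 101]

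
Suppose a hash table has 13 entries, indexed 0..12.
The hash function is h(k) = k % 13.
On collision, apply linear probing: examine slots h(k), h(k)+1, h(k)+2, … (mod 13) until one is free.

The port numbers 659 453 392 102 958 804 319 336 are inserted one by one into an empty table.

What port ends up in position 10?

958

659: h=9 -> slot 9
453: h=11 -> slot 11
392: h=2 -> slot 2
102: h=11, probe 11,12 -> slot 12
958: h=9, probe 9,10 -> slot 10
804: h=11, probe 11,12,0 -> slot 0
319: h=7 -> slot 7
336: h=11, probe 11,12,0,1 -> slot 1
Table: [804, 336, 392, ., ., ., ., 319, ., 659, 958, 453, 102]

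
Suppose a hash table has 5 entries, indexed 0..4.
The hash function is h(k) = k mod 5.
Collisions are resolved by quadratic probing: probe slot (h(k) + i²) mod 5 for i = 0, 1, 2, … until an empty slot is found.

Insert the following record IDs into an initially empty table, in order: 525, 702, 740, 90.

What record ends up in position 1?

Insert 525: h=0, slot 0 empty → index 0.
Insert 702: h=2, slot 2 empty → index 2.
Insert 740: h=0, slot 0 occupied → index 1.
Insert 90: h=0, slots 0,1 occupied → index 4.
Table: [525, 740, 702, ., 90]

740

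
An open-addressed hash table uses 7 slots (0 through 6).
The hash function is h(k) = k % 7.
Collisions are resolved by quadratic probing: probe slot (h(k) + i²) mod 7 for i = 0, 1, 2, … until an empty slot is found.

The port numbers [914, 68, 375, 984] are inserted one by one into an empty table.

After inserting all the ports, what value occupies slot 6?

984

914: h=4 → slot 4
68: h=5 → slot 5
375: h=4, probe 4,5,1 → slot 1
984: h=4, probe 4,5,1,6 → slot 6
Table: [_, 375, _, _, 914, 68, 984]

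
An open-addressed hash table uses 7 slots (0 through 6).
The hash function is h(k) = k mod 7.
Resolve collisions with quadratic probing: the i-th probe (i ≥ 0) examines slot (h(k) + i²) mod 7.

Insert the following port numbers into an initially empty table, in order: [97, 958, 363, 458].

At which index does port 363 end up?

97 hashes to 6; slot 6 is free => place at 6.
958 hashes to 6; 6 taken => place at 0.
363 hashes to 6; 6,0 taken => place at 3.
458 hashes to 3; 3 taken => place at 4.
Table: [958, ., ., 363, 458, ., 97]

3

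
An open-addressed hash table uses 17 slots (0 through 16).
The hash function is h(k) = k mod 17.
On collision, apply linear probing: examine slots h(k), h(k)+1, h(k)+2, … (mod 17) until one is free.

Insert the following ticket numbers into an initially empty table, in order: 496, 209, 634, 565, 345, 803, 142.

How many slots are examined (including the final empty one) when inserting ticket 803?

5

Insert 496: h=3, slot 3 empty → index 3.
Insert 209: h=5, slot 5 empty → index 5.
Insert 634: h=5, slot 5 occupied → index 6.
Insert 565: h=4, slot 4 empty → index 4.
Insert 345: h=5, slots 5,6 occupied → index 7.
Insert 803: h=4, slots 4,5,6,7 occupied → index 8.
Insert 142: h=6, slots 6,7,8 occupied → index 9.
Table: [., ., ., 496, 565, 209, 634, 345, 803, 142, ., ., ., ., ., ., .]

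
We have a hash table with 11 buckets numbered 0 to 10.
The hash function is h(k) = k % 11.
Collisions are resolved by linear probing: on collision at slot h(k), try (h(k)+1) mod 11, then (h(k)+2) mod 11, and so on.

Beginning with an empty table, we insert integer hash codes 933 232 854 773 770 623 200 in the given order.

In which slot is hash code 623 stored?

8

933 hashes to 9; slot 9 is free => place at 9.
232 hashes to 1; slot 1 is free => place at 1.
854 hashes to 7; slot 7 is free => place at 7.
773 hashes to 3; slot 3 is free => place at 3.
770 hashes to 0; slot 0 is free => place at 0.
623 hashes to 7; 7 taken => place at 8.
200 hashes to 2; slot 2 is free => place at 2.
Table: [770, 232, 200, 773, ∅, ∅, ∅, 854, 623, 933, ∅]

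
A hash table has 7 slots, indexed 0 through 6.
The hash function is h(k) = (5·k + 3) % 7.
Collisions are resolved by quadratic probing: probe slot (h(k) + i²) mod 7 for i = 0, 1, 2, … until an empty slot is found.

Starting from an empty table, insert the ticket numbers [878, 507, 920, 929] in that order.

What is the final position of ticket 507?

878 hashes to 4; slot 4 is free => place at 4.
507 hashes to 4; 4 taken => place at 5.
920 hashes to 4; 4,5 taken => place at 1.
929 hashes to 0; slot 0 is free => place at 0.
Table: [929, 920, ., ., 878, 507, .]

5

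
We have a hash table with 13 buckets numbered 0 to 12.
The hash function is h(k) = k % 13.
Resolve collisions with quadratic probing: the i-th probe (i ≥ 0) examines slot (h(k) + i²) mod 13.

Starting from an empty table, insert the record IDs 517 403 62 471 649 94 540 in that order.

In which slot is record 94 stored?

517: h=10 => slot 10
403: h=0 => slot 0
62: h=10, probe 10,11 => slot 11
471: h=3 => slot 3
649: h=12 => slot 12
94: h=3, probe 3,4 => slot 4
540: h=7 => slot 7
Table: [403, —, —, 471, 94, —, —, 540, —, —, 517, 62, 649]

4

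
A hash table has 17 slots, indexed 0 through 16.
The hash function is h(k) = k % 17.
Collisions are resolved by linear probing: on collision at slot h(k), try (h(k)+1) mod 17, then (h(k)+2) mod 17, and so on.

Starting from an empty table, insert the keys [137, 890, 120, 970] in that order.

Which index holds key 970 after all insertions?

3

Insert 137: h=1, slot 1 empty → index 1.
Insert 890: h=6, slot 6 empty → index 6.
Insert 120: h=1, slot 1 occupied → index 2.
Insert 970: h=1, slots 1,2 occupied → index 3.
Table: [., 137, 120, 970, ., ., 890, ., ., ., ., ., ., ., ., ., .]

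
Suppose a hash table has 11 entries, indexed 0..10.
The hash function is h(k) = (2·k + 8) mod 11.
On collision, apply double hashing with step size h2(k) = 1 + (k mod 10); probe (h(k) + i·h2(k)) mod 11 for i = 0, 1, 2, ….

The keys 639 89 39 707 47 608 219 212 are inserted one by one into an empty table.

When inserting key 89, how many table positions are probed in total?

Insert 639: h=10, slot 10 empty → index 10.
Insert 89: h=10, h2=10, slot 10 occupied → index 9.
Insert 39: h=9, h2=10, slot 9 occupied → index 8.
Insert 707: h=3, slot 3 empty → index 3.
Insert 47: h=3, h2=8, slot 3 occupied → index 0.
Insert 608: h=3, h2=9, slot 3 occupied → index 1.
Insert 219: h=6, slot 6 empty → index 6.
Insert 212: h=3, h2=3, slots 3,6,9,1 occupied → index 4.
Table: [47, 608, -, 707, 212, -, 219, -, 39, 89, 639]

2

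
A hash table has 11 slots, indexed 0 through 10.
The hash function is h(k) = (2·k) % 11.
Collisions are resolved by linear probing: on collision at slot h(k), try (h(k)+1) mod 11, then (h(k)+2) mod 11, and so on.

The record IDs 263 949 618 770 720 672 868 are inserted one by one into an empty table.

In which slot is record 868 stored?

1

263 hashes to 9; slot 9 is free => place at 9.
949 hashes to 6; slot 6 is free => place at 6.
618 hashes to 4; slot 4 is free => place at 4.
770 hashes to 0; slot 0 is free => place at 0.
720 hashes to 10; slot 10 is free => place at 10.
672 hashes to 2; slot 2 is free => place at 2.
868 hashes to 9; 9,10,0 taken => place at 1.
Table: [770, 868, 672, ., 618, ., 949, ., ., 263, 720]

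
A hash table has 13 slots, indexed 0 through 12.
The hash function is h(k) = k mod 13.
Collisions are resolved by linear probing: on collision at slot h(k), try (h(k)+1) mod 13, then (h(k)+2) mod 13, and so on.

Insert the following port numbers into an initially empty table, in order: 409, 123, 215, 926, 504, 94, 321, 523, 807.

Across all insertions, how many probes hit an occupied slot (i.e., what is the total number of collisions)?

409 hashes to 6; slot 6 is free → place at 6.
123 hashes to 6; 6 taken → place at 7.
215 hashes to 7; 7 taken → place at 8.
926 hashes to 3; slot 3 is free → place at 3.
504 hashes to 10; slot 10 is free → place at 10.
94 hashes to 3; 3 taken → place at 4.
321 hashes to 9; slot 9 is free → place at 9.
523 hashes to 3; 3,4 taken → place at 5.
807 hashes to 1; slot 1 is free → place at 1.
Table: [∅, 807, ∅, 926, 94, 523, 409, 123, 215, 321, 504, ∅, ∅]

5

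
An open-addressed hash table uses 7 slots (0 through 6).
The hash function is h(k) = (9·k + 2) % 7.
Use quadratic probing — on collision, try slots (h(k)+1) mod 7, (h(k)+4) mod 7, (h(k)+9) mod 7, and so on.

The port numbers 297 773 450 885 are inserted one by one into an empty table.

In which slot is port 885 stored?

5

Insert 297: h=1, slot 1 empty => index 1.
Insert 773: h=1, slot 1 occupied => index 2.
Insert 450: h=6, slot 6 empty => index 6.
Insert 885: h=1, slots 1,2 occupied => index 5.
Table: [—, 297, 773, —, —, 885, 450]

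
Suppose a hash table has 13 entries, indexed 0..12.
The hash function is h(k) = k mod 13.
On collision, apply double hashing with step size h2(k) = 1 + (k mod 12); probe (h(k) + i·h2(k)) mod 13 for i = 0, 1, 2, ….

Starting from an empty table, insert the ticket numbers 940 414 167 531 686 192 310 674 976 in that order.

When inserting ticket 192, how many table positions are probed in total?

3

Insert 940: h=4, slot 4 empty → index 4.
Insert 414: h=11, slot 11 empty → index 11.
Insert 167: h=11, h2=12, slot 11 occupied → index 10.
Insert 531: h=11, h2=4, slot 11 occupied → index 2.
Insert 686: h=10, h2=3, slot 10 occupied → index 0.
Insert 192: h=10, h2=1, slots 10,11 occupied → index 12.
Insert 310: h=11, h2=11, slot 11 occupied → index 9.
Insert 674: h=11, h2=3, slot 11 occupied → index 1.
Insert 976: h=1, h2=5, slot 1 occupied → index 6.
Table: [686, 674, 531, ∅, 940, ∅, 976, ∅, ∅, 310, 167, 414, 192]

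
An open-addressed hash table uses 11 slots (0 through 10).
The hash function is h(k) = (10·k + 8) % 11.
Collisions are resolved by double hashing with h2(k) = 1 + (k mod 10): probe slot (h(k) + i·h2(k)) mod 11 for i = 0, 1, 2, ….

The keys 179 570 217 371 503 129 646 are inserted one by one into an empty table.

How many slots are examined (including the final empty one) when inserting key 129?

3

Insert 179: h=5, slot 5 empty -> index 5.
Insert 570: h=10, slot 10 empty -> index 10.
Insert 217: h=0, slot 0 empty -> index 0.
Insert 371: h=0, h2=2, slot 0 occupied -> index 2.
Insert 503: h=0, h2=4, slot 0 occupied -> index 4.
Insert 129: h=0, h2=10, slots 0,10 occupied -> index 9.
Insert 646: h=0, h2=7, slot 0 occupied -> index 7.
Table: [217, ., 371, ., 503, 179, ., 646, ., 129, 570]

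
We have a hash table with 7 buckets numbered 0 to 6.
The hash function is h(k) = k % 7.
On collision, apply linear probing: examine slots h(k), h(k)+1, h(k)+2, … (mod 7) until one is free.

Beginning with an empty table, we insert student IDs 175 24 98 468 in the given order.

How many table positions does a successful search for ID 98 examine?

Insert 175: h=0, slot 0 empty => index 0.
Insert 24: h=3, slot 3 empty => index 3.
Insert 98: h=0, slot 0 occupied => index 1.
Insert 468: h=6, slot 6 empty => index 6.
Table: [175, 98, —, 24, —, —, 468]
Lookup 98: h=0, probe 0,1 → found at 1.

2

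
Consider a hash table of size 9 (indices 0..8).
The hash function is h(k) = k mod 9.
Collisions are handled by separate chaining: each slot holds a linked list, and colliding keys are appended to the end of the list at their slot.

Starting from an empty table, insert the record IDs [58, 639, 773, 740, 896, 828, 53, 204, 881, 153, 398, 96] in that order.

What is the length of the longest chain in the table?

3

Insert 58: h=4, bucket 4 empty -> new chain.
Insert 639: h=0, bucket 0 empty -> new chain.
Insert 773: h=8, bucket 8 empty -> new chain.
Insert 740: h=2, bucket 2 empty -> new chain.
Insert 896: h=5, bucket 5 empty -> new chain.
Insert 828: h=0, bucket 0 nonempty -> append to chain.
Insert 53: h=8, bucket 8 nonempty -> append to chain.
Insert 204: h=6, bucket 6 empty -> new chain.
Insert 881: h=8, bucket 8 nonempty -> append to chain.
Insert 153: h=0, bucket 0 nonempty -> append to chain.
Insert 398: h=2, bucket 2 nonempty -> append to chain.
Insert 96: h=6, bucket 6 nonempty -> append to chain.
Final buckets:
0: 639 -> 828 -> 153
1: .
2: 740 -> 398
3: .
4: 58
5: 896
6: 204 -> 96
7: .
8: 773 -> 53 -> 881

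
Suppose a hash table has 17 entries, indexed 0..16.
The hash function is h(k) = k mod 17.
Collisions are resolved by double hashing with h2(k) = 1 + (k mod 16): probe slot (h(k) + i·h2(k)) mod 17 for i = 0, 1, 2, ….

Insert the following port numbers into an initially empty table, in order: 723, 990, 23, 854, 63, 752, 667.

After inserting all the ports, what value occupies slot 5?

Insert 723: h=9, slot 9 empty -> index 9.
Insert 990: h=4, slot 4 empty -> index 4.
Insert 23: h=6, slot 6 empty -> index 6.
Insert 854: h=4, h2=7, slot 4 occupied -> index 11.
Insert 63: h=12, slot 12 empty -> index 12.
Insert 752: h=4, h2=1, slot 4 occupied -> index 5.
Insert 667: h=4, h2=12, slot 4 occupied -> index 16.
Table: [∅, ∅, ∅, ∅, 990, 752, 23, ∅, ∅, 723, ∅, 854, 63, ∅, ∅, ∅, 667]

752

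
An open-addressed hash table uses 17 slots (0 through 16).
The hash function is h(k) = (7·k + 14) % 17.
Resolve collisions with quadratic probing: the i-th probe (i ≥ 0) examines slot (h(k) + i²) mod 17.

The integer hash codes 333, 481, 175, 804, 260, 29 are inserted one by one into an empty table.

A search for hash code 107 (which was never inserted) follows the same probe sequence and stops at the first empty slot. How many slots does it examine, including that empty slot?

Insert 333: h=16, slot 16 empty => index 16.
Insert 481: h=15, slot 15 empty => index 15.
Insert 175: h=15, slots 15,16 occupied => index 2.
Insert 804: h=15, slots 15,16,2 occupied => index 7.
Insert 260: h=15, slots 15,16,2,7 occupied => index 14.
Insert 29: h=13, slot 13 empty => index 13.
Table: [∅, ∅, 175, ∅, ∅, ∅, ∅, 804, ∅, ∅, ∅, ∅, ∅, 29, 260, 481, 333]
Lookup 107: h=15, probe 15,16,2,7,14,6 → slot 6 empty, not found.

6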